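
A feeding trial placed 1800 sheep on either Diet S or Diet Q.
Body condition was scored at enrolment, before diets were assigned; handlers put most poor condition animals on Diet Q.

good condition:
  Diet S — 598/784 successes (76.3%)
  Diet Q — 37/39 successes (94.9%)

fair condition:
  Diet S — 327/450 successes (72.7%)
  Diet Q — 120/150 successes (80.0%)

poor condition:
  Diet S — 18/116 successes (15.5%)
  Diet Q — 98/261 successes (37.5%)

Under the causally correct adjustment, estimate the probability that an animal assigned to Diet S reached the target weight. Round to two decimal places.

0.62

Here starting body condition is a common cause — it drives both which diet a case falls under and the outcome. The crude comparison mixes populations; the stratum-specific rates are the causally relevant ones.
Standardising Diet S to the population starting body condition mix: 0.457·598/784 + 0.333·327/450 + 0.209·18/116 = 0.623.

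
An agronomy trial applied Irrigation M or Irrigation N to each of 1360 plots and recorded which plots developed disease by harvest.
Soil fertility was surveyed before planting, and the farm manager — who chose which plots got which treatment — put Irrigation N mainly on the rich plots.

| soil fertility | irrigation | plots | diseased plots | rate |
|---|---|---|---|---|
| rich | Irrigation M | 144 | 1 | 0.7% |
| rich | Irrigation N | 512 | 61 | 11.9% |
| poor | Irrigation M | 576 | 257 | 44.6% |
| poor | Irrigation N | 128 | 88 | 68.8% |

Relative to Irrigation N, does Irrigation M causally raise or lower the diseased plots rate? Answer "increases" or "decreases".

decreases

Irrigation M is lower inside every soil fertility stratum but Irrigation N is lower in aggregate. Whether to stratify depends on how soil fertility relates to the irrigation.
The imbalance in soil fertility arose from how plots were allocated, not from anything the irrigation did; and soil fertility independently affects the outcome. The pooled gap is confounded — condition on soil fertility.
Within each level — rich: 0.7% vs 11.9%; poor: 44.6% vs 68.8% — Irrigation M is lower every time.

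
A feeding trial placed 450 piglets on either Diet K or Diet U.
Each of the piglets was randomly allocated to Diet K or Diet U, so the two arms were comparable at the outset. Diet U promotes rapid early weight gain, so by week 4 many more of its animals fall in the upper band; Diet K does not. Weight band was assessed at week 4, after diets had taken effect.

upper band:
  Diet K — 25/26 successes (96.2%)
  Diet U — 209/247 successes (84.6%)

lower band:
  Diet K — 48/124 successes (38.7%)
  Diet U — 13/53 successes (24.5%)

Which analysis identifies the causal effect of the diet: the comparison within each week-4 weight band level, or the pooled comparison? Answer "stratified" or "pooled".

pooled

Stratifying would compare diets among piglets the diets themselves sorted into week-4 weight band groups — a form of selection on an intermediate. The unconditioned pooled rates give the total causal effect.
Pooled: Diet K 48.7% vs Diet U 74.0%; Diet U is higher overall.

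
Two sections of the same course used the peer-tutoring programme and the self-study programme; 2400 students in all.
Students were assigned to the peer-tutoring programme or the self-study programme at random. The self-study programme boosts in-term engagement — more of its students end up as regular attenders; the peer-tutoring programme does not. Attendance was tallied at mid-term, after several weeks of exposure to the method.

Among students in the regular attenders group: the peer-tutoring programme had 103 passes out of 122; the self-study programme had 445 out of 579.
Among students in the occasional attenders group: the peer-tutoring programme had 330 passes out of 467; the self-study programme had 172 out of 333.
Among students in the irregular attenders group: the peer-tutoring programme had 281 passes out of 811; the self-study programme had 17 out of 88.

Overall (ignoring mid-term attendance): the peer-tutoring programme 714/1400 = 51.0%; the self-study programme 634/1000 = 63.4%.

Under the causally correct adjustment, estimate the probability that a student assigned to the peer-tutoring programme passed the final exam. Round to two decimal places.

Mid-term attendance is downstream of the teaching method. One should not condition on a consequence of treatment, so the overall rates are the right comparison.
So P(outcome | do(the peer-tutoring programme)) is just the pooled rate for the peer-tutoring programme: 714/1400 = 0.510.

0.51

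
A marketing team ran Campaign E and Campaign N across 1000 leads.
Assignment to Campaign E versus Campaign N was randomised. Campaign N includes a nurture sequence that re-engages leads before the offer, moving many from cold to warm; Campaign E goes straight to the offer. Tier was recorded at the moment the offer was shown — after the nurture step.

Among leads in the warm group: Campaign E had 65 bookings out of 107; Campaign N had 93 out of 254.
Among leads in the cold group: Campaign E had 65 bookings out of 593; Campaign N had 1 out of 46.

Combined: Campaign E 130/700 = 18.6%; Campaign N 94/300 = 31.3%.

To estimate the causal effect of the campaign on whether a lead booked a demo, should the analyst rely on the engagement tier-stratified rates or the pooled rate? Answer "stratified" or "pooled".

pooled

The engagement tier-specific comparison favours Campaign E throughout, but the pooled figures favour Campaign N. The question is whether to condition on engagement tier.
Because the campaign influences engagement tier, engagement tier is a post-treatment mediator, not a confounder. Stratifying on it would bias the estimate; the causal effect is the crude pooled difference.
Pooled: Campaign E 18.6% vs Campaign N 31.3%; Campaign N is higher overall.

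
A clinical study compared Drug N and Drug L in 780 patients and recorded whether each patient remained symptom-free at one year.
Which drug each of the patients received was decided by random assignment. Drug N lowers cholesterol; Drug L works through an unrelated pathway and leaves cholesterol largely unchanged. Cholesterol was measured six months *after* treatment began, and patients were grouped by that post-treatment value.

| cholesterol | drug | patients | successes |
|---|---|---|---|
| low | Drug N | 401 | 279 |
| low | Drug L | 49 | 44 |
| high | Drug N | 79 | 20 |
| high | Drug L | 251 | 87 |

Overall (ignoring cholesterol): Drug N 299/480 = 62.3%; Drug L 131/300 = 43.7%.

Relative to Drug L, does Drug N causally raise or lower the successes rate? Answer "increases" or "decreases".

increases

Cholesterol lies on the pathway drug → cholesterol → outcome, so adjusting for it blocks the indirect effect. For the total causal effect of drug, use the unadjusted pooled rates.
Pooled: Drug N 62.3% vs Drug L 43.7%; Drug N is higher overall.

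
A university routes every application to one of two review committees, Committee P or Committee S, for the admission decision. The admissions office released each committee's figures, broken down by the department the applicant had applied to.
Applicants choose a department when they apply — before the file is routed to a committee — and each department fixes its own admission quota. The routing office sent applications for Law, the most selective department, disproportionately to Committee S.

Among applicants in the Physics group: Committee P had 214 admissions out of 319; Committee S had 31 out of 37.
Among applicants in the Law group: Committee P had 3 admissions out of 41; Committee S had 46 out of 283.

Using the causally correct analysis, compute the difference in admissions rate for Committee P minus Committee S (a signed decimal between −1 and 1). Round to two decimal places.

Nothing the review committee does changes department; the imbalance is an allocation artefact. With department also predicting the outcome, the pooled figure is confounded, and the within-stratum comparison is the causal one.
Adjusting over the population distribution of department: 0.524·(0.671−0.838) + 0.476·(0.073−0.163) = -0.130.

-0.13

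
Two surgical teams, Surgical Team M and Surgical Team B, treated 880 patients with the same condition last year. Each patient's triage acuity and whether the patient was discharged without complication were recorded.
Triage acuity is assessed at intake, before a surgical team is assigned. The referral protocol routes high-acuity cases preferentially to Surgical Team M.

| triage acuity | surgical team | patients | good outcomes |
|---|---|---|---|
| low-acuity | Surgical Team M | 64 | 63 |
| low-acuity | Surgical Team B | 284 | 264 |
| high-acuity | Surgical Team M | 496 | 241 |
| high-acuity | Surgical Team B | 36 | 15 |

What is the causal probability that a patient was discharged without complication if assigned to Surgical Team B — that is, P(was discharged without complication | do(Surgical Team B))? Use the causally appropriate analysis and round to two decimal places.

The triage acuity-specific comparison favours Surgical Team M throughout, but the pooled figures favour Surgical Team B. The question is whether to condition on triage acuity.
The imbalance in triage acuity arose from how patients were allocated, not from anything the surgical team did; and triage acuity independently affects the outcome. The pooled gap is confounded — condition on triage acuity.
Standardising Surgical Team B to the population triage acuity mix: 0.395·264/284 + 0.605·15/36 = 0.619.

0.62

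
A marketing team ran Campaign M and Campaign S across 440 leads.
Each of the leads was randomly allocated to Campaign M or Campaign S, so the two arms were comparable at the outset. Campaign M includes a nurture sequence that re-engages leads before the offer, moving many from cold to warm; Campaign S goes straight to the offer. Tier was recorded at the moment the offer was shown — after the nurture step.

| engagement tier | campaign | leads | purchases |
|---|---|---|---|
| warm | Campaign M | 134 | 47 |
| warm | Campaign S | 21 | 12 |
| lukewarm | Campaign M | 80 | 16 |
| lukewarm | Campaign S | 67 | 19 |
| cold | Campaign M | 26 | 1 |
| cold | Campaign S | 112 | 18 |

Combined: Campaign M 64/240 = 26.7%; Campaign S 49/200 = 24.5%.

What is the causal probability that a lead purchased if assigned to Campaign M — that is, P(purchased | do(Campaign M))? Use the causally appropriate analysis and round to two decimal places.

0.27

The stratified and pooled comparisons disagree (Campaign S wins within each engagement tier; Campaign M wins overall), so the answer turns on the causal role of engagement tier.
Engagement tier is recorded after the campaign and is itself shifted by it — it sits on the causal path from campaign to outcome. Conditioning on a mediator would strip out part of the effect we want; the pooled comparison gives the total causal effect.
So P(outcome | do(Campaign M)) is just the pooled rate for Campaign M: 64/240 = 0.267.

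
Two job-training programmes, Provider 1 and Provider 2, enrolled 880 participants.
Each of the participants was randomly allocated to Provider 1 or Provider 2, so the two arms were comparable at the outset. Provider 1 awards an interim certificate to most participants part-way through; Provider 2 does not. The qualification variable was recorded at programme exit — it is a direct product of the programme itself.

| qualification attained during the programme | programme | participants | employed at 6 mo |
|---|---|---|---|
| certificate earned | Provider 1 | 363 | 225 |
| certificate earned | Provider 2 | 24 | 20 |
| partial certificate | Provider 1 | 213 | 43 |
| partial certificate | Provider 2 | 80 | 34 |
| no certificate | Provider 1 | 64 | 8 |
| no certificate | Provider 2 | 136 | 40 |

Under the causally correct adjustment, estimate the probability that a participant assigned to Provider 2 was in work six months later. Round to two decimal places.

The stratified and pooled comparisons disagree (Provider 2 wins within each qualification attained during the programme; Provider 1 wins overall), so the answer turns on the causal role of qualification attained during the programme.
Stratifying would compare programmes among participants the programmes themselves sorted into qualification attained during the programme groups — a form of selection on an intermediate. The unconditioned pooled rates give the total causal effect.
So P(outcome | do(Provider 2)) is just the pooled rate for Provider 2: 94/240 = 0.392.

0.39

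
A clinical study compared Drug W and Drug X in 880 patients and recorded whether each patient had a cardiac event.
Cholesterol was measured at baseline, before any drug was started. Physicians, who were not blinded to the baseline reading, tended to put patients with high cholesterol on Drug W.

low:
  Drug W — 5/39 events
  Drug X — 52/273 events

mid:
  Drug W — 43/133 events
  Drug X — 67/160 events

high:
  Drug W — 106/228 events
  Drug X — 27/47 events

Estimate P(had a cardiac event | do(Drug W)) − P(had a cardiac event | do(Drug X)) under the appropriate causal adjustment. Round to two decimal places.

-0.09

Cholesterol is set before the drug has any effect — it is not caused by the drug — and it independently drives the outcome. That makes it a confounder, so the causal comparison is within cholesterol levels.
Adjusting over the population distribution of cholesterol: 0.355·(0.128−0.190) + 0.333·(0.323−0.419) + 0.312·(0.465−0.574) = -0.088.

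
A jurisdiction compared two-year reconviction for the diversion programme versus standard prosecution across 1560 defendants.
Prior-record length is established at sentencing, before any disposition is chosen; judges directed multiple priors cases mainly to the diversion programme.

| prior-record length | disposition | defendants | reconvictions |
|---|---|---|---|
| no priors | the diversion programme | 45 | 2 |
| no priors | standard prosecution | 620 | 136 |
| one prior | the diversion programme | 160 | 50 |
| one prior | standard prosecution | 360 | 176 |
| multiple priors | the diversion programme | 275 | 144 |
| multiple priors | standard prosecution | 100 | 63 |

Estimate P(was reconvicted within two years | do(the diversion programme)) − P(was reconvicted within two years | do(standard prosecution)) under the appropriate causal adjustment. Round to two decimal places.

-0.16

Here prior-record length is a common cause — it drives both which disposition a case falls under and the outcome. The crude comparison mixes populations; the stratum-specific rates are the causally relevant ones.
Adjusting over the population distribution of prior-record length: 0.426·(0.044−0.219) + 0.333·(0.312−0.489) + 0.240·(0.524−0.630) = -0.159.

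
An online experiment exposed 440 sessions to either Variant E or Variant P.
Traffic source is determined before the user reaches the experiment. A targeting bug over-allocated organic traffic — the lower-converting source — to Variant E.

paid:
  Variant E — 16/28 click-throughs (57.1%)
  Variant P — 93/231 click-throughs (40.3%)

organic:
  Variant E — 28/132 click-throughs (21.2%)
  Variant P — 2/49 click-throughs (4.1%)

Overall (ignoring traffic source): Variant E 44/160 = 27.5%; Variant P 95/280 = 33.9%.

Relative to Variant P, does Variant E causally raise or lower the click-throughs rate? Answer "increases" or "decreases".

Nothing the variant does changes traffic source; the imbalance is an allocation artefact. With traffic source also predicting the outcome, the pooled figure is confounded, and the within-stratum comparison is the causal one.
Within each level — paid: 57.1% vs 40.3%; organic: 21.2% vs 4.1% — Variant E is higher every time.

increases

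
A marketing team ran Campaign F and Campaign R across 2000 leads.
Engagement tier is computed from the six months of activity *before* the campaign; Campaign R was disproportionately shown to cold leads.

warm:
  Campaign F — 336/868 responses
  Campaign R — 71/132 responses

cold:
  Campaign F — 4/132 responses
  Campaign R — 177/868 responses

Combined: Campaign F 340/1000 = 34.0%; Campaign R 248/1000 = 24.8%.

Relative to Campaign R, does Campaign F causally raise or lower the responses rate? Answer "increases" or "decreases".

Here engagement tier is a common cause — it drives both which campaign a case falls under and the outcome. The crude comparison mixes populations; the stratum-specific rates are the causally relevant ones.
Within each level — warm: 38.7% vs 53.8%; cold: 3.0% vs 20.4% — Campaign R is higher every time.

decreases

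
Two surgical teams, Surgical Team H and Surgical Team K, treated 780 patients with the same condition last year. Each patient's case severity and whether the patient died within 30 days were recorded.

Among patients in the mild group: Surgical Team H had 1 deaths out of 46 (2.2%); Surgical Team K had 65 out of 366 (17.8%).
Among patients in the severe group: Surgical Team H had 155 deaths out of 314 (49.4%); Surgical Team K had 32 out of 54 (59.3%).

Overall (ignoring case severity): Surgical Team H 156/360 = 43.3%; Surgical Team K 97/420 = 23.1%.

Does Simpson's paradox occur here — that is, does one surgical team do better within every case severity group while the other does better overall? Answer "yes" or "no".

Within each case severity level (mild 2.2% vs 17.8%; severe 49.4% vs 59.3%), Surgical Team H has the lower rate every time. Pooled: 43.3% vs 23.1% — Surgical Team K has the lower rate overall. The two comparisons disagree.

yes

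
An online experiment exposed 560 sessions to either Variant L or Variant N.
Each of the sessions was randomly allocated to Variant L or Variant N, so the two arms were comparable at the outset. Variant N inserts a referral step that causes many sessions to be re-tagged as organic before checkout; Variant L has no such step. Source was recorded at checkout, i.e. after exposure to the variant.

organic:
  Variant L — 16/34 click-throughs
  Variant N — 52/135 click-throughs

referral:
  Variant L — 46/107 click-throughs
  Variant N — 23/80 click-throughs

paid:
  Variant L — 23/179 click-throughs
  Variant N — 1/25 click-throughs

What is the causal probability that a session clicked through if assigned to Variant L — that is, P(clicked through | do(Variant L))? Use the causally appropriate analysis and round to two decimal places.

Within every traffic source level Variant L has the higher rate, yet pooled Variant N does — Simpson's reversal.
Because the variant influences traffic source, traffic source is a post-treatment mediator, not a confounder. Stratifying on it would bias the estimate; the causal effect is the crude pooled difference.
So P(outcome | do(Variant L)) is just the pooled rate for Variant L: 85/320 = 0.266.

0.27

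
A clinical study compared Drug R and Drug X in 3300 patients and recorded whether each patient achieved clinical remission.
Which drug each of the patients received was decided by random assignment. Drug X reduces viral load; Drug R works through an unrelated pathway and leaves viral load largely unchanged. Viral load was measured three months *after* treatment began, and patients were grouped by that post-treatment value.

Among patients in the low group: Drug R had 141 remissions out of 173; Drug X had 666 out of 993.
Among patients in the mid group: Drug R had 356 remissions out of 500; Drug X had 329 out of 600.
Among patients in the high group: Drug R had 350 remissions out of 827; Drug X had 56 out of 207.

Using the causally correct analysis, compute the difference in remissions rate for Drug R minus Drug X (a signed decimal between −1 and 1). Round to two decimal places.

Within every viral load level Drug R has the higher rate, yet pooled Drug X does — Simpson's reversal.
The distribution of viral load is itself part of what the drug does — it is an intermediate outcome. Holding it fixed would remove that part of the effect; the total effect is the pooled difference.
The causal difference is the pooled difference: 0.565 − 0.584 = -0.019.

-0.02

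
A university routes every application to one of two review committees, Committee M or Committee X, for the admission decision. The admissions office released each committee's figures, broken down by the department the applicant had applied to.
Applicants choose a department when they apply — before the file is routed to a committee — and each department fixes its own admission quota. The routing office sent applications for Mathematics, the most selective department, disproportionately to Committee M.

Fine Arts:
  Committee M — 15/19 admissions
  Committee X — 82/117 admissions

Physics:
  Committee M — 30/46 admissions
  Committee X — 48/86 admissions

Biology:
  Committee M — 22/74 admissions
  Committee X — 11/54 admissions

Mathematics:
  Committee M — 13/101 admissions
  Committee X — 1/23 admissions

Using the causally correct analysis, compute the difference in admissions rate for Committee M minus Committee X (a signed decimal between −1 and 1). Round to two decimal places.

Nothing the review committee does changes department; the imbalance is an allocation artefact. With department also predicting the outcome, the pooled figure is confounded, and the within-stratum comparison is the causal one.
Adjusting over the population distribution of department: 0.262·(0.789−0.701) + 0.254·(0.652−0.558) + 0.246·(0.297−0.204) + 0.238·(0.129−0.043) = +0.090.

+0.09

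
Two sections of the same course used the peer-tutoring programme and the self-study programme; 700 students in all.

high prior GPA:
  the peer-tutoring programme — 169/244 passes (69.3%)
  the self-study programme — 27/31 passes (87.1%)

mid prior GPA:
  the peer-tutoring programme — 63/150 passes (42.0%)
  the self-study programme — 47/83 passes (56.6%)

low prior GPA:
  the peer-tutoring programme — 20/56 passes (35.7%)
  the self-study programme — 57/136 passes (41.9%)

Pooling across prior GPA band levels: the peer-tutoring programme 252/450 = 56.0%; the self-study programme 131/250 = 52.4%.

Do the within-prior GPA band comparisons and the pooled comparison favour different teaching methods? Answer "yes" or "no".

Within each prior GPA band level (high prior GPA 69.3% vs 87.1%; mid prior GPA 42.0% vs 56.6%; low prior GPA 35.7% vs 41.9%), the self-study programme has the higher rate every time. Pooled: 56.0% vs 52.4% — the peer-tutoring programme has the higher rate overall. The two comparisons disagree.

yes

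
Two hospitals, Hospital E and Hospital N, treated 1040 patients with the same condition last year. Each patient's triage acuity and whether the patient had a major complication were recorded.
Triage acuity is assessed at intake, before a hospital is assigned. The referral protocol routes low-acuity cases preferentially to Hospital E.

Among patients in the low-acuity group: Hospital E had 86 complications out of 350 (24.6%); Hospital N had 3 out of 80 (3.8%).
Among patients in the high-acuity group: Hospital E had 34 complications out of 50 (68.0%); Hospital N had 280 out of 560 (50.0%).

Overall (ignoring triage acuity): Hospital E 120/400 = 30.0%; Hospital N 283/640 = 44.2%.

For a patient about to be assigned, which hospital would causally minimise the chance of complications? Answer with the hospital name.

Hospital N

Hospital N is lower inside every triage acuity stratum but Hospital E is lower in aggregate. Whether to stratify depends on how triage acuity relates to the hospital.
Triage acuity differs across hospitals for reasons unrelated to any effect of the hospital itself, and it separately predicts the outcome — a classic confounder. We must compare within triage acuity levels.
Within each level — low-acuity: 24.6% vs 3.8%; high-acuity: 68.0% vs 50.0% — Hospital N is lower every time.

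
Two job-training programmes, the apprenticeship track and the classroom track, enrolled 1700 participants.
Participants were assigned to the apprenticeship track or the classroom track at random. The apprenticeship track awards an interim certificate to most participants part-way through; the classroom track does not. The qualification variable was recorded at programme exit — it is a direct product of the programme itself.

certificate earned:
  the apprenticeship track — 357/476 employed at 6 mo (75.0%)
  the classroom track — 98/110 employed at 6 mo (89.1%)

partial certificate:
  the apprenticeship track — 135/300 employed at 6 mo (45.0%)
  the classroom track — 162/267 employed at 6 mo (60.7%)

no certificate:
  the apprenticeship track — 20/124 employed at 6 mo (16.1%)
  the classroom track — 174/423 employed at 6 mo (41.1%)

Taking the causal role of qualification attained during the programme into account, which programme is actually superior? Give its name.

Qualification attained during the programme is downstream of the programme. One should not condition on a consequence of treatment, so the overall rates are the right comparison.
Pooled: the apprenticeship track 56.9% vs the classroom track 54.2%; the apprenticeship track is higher overall.

the apprenticeship track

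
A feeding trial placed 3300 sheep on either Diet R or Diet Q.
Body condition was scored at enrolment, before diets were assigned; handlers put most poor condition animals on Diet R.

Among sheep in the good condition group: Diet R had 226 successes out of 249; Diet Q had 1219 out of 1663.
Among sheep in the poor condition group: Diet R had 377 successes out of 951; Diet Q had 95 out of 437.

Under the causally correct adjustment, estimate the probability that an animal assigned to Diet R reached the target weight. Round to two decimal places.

0.69

The starting body condition-specific comparison favours Diet R throughout, but the pooled figures favour Diet Q. The question is whether to condition on starting body condition.
Here starting body condition is a common cause — it drives both which diet a case falls under and the outcome. The crude comparison mixes populations; the stratum-specific rates are the causally relevant ones.
Standardising Diet R to the population starting body condition mix: 0.579·226/249 + 0.421·377/951 = 0.693.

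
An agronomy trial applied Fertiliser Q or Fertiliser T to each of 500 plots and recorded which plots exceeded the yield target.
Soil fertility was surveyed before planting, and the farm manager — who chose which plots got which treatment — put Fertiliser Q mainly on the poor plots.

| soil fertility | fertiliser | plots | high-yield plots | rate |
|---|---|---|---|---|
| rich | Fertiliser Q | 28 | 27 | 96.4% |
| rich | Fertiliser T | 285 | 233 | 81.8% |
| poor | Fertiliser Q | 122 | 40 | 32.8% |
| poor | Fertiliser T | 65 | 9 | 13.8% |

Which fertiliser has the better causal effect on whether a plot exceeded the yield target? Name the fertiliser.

Fertiliser Q

Soil fertility satisfies the back-door criterion: it is not a descendant of the fertiliser, and it blocks the spurious path from fertiliser to outcome. Adjusting for it (i.e., using the within-soil fertility rates) gives the causal effect.
Within each level — rich: 96.4% vs 81.8%; poor: 32.8% vs 13.8% — Fertiliser Q is higher every time.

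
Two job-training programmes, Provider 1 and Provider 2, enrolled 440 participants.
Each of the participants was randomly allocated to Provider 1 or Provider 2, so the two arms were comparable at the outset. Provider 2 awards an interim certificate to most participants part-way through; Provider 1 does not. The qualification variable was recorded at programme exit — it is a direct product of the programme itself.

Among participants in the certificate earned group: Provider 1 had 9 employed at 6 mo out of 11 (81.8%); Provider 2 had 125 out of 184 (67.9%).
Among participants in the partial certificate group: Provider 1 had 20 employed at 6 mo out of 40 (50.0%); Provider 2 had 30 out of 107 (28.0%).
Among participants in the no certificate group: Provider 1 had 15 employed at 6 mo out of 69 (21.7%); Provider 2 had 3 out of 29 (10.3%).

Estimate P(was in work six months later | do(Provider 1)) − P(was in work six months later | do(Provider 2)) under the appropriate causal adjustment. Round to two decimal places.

-0.13

The distribution of qualification attained during the programme is itself part of what the programme does — it is an intermediate outcome. Holding it fixed would remove that part of the effect; the total effect is the pooled difference.
The causal difference is the pooled difference: 0.367 − 0.494 = -0.127.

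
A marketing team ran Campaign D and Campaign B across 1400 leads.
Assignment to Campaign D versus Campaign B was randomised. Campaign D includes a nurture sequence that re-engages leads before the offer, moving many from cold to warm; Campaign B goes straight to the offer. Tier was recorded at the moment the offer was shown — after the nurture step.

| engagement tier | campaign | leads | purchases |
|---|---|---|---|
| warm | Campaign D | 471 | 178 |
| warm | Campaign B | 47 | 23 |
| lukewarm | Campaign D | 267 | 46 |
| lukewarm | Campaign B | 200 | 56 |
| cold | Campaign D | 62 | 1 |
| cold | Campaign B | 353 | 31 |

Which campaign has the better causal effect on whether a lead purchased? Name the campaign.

Campaign D

The distribution of engagement tier is itself part of what the campaign does — it is an intermediate outcome. Holding it fixed would remove that part of the effect; the total effect is the pooled difference.
Pooled: Campaign D 28.1% vs Campaign B 18.3%; Campaign D is higher overall.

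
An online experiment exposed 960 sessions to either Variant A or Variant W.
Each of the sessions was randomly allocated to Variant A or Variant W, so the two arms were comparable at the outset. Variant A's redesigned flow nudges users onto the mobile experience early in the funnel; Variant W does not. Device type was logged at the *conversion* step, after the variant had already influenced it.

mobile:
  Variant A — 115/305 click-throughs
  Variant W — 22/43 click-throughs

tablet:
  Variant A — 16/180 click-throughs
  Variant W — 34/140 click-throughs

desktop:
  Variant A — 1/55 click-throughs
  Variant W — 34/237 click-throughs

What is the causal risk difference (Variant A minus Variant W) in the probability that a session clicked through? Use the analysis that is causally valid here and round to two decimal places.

The stratified and pooled comparisons disagree (Variant W wins within each device type; Variant A wins overall), so the answer turns on the causal role of device type.
Device type here is a post-treatment variable shaped by the variant; conditioning on it would introduce bias rather than remove it. The overall comparison is the causal one.
The causal difference is the pooled difference: 0.244 − 0.214 = +0.030.

+0.03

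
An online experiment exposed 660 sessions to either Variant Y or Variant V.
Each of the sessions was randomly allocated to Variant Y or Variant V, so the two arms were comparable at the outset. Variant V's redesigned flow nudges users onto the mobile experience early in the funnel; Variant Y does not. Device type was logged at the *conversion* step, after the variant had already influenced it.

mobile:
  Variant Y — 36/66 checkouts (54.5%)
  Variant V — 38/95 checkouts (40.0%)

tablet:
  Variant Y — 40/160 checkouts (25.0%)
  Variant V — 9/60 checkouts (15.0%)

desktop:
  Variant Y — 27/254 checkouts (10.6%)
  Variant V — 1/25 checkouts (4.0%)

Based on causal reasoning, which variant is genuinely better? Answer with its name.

Variant V

Within every device type level Variant Y has the higher rate, yet pooled Variant V does — Simpson's reversal.
Device type lies on the pathway variant → device type → outcome, so adjusting for it blocks the indirect effect. For the total causal effect of variant, use the unadjusted pooled rates.
Pooled: Variant Y 21.5% vs Variant V 26.7%; Variant V is higher overall.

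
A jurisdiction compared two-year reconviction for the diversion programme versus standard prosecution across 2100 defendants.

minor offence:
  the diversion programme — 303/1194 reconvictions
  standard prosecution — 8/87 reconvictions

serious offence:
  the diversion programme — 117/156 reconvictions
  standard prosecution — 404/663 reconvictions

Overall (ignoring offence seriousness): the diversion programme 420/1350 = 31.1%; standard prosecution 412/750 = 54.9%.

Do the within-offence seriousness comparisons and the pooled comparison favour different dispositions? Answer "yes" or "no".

yes

Within each offence seriousness level (minor offence 25.4% vs 9.2%; serious offence 75.0% vs 60.9%), standard prosecution has the lower rate every time. Pooled: 31.1% vs 54.9% — the diversion programme has the lower rate overall. The two comparisons disagree.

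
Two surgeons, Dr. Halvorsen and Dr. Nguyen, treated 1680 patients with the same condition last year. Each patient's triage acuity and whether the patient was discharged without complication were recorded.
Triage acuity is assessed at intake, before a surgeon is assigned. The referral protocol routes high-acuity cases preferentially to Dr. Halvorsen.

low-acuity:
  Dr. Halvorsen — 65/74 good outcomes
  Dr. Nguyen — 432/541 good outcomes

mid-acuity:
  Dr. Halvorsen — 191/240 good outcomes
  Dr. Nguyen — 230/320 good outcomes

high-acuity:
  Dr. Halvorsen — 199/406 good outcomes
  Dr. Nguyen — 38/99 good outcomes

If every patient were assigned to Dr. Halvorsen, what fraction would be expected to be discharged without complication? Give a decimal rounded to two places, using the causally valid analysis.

The stratified and pooled comparisons disagree (Dr. Halvorsen wins within each triage acuity; Dr. Nguyen wins overall), so the answer turns on the causal role of triage acuity.
Here triage acuity is a common cause — it drives both which surgeon a case falls under and the outcome. The crude comparison mixes populations; the stratum-specific rates are the causally relevant ones.
Standardising Dr. Halvorsen to the population triage acuity mix: 0.366·65/74 + 0.333·191/240 + 0.301·199/406 = 0.734.

0.73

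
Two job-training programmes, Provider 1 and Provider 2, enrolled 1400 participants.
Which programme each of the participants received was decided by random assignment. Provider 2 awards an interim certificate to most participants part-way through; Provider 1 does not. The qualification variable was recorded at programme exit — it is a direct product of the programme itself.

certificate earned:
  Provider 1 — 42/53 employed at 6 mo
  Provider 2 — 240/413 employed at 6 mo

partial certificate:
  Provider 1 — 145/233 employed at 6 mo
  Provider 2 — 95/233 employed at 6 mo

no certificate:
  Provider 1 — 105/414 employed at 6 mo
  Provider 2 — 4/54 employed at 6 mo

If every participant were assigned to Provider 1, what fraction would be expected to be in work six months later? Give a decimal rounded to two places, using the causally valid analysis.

0.42

The qualification attained during the programme-specific comparison favours Provider 1 throughout, but the pooled figures favour Provider 2. The question is whether to condition on qualification attained during the programme.
Because the programme influences qualification attained during the programme, qualification attained during the programme is a post-treatment mediator, not a confounder. Stratifying on it would bias the estimate; the causal effect is the crude pooled difference.
So P(outcome | do(Provider 1)) is just the pooled rate for Provider 1: 292/700 = 0.417.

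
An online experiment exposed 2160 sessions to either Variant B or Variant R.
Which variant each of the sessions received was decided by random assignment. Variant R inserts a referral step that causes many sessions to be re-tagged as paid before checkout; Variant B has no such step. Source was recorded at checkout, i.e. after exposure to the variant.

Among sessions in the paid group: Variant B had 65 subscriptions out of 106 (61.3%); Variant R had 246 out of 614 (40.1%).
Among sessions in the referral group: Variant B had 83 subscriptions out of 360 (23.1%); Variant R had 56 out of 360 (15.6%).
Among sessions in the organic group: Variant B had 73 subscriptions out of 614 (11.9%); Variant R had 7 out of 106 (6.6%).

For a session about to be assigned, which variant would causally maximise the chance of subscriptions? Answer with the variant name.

Within every traffic source level Variant B has the higher rate, yet pooled Variant R does — Simpson's reversal.
Because the variant influences traffic source, traffic source is a post-treatment mediator, not a confounder. Stratifying on it would bias the estimate; the causal effect is the crude pooled difference.
Pooled: Variant B 20.5% vs Variant R 28.6%; Variant R is higher overall.

Variant R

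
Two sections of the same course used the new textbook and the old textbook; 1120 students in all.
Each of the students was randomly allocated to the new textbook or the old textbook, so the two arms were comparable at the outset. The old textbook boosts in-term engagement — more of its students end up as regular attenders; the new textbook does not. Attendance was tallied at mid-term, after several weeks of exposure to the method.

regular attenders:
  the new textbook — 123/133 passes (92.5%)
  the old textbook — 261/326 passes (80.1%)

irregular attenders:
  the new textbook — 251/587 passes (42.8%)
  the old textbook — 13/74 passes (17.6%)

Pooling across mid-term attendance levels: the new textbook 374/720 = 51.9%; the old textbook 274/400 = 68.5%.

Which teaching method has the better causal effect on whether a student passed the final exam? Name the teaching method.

The mid-term attendance-specific comparison favours the new textbook throughout, but the pooled figures favour the old textbook. The question is whether to condition on mid-term attendance.
Stratifying would compare teaching methods among students the teaching methods themselves sorted into mid-term attendance groups — a form of selection on an intermediate. The unconditioned pooled rates give the total causal effect.
Pooled: the new textbook 51.9% vs the old textbook 68.5%; the old textbook is higher overall.

the old textbook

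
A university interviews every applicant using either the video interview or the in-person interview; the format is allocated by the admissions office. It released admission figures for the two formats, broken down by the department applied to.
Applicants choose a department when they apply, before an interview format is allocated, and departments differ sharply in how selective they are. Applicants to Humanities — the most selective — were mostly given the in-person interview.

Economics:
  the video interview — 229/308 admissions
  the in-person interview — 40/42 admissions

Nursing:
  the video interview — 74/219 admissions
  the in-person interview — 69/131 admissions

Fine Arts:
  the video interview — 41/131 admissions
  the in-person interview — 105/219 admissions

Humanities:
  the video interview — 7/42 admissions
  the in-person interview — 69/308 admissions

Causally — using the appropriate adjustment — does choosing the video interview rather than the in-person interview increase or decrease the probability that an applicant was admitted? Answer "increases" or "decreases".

decreases

Department satisfies the back-door criterion: it is not a descendant of the interview format, and it blocks the spurious path from interview format to outcome. Adjusting for it (i.e., using the within-department rates) gives the causal effect.
Within each level — Economics: 74.4% vs 95.2%; Nursing: 33.8% vs 52.7%; Fine Arts: 31.3% vs 47.9%; Humanities: 16.7% vs 22.4% — the in-person interview is higher every time.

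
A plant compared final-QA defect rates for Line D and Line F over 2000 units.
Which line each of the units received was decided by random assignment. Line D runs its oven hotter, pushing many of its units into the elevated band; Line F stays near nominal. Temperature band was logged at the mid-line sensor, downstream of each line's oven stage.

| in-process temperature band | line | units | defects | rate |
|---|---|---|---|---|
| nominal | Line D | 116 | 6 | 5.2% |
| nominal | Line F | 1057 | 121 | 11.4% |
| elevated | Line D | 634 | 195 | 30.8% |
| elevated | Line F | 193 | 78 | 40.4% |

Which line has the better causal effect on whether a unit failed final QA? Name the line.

Within every in-process temperature band level Line D has the lower rate, yet pooled Line F does — Simpson's reversal.
The distribution of in-process temperature band is itself part of what the line does — it is an intermediate outcome. Holding it fixed would remove that part of the effect; the total effect is the pooled difference.
Pooled: Line D 26.8% vs Line F 15.9%; Line F is lower overall.

Line F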